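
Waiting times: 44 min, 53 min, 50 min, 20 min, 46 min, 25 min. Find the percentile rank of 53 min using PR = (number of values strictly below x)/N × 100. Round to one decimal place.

83.3

N = 6.
Strictly below 53: 5. Equal to 53: 1.
PR = 5/6 × 100 = 83.3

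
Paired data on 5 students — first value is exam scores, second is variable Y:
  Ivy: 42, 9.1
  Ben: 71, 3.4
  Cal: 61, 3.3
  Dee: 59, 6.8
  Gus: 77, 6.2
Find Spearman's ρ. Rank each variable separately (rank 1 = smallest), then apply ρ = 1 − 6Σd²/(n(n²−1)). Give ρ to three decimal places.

-0.600

Ranks of variable 1: 1, 4, 3, 2, 5
Ranks of variable 2: 5, 2, 1, 4, 3
d = r₁ − r₂: -4, 2, 2, -2, 2
d²: 16, 4, 4, 4, 4; Σd² = 32
ρ = 1 − 6·32/(5·24) = 1 − 192/120 = -0.600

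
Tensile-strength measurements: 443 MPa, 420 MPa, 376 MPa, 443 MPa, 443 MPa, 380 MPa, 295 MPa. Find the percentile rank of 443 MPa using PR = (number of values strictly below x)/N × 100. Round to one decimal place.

57.1

N = 7.
Strictly below 443: 4. Equal to 443: 3.
PR = 4/7 × 100 = 57.1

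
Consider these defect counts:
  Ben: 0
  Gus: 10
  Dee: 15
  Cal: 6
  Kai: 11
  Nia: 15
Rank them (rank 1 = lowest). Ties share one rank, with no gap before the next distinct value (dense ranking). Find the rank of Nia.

Sorted (ascending): 0, 6, 10, 11, 15, 15
The 2 values of 15 share dense rank 5.
Remaining distinct values take the next consecutive integers.
Nia has value 15 → rank 5.

5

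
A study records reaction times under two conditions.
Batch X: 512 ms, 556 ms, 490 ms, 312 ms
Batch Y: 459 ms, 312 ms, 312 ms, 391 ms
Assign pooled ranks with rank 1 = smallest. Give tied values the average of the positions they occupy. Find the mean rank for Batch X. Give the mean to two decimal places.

Sorted (ascending): 312, 312, 312, 391, 459, 490, 512, 556
The 3 values of 312 occupy positions 1–3 → average rank 2.
Batch X values → pooled ranks: 512→7, 556→8, 490→6, 312→2
Mean rank = (7 + 8 + 6 + 2) / 4 = 5.75

5.75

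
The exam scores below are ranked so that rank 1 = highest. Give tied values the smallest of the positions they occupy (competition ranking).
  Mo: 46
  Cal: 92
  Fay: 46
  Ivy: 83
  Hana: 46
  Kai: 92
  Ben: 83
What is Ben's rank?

Sorted (descending): 92, 92, 83, 83, 46, 46, 46
The 2 values of 92 occupy positions 1–2 → each gets rank 1.
The 2 values of 83 occupy positions 3–4 → each gets rank 3.
The 3 values of 46 occupy positions 5–7 → each gets rank 5.
Ben has value 83 → rank 3.

3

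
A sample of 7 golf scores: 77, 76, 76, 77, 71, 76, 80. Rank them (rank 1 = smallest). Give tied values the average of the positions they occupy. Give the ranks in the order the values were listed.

Sorted (ascending): 71, 76, 76, 76, 77, 77, 80
The 3 values of 76 occupy positions 2–4 → average rank 3.
The 2 values of 77 occupy positions 5–6 → average rank (5+6)/2 = 5.5.

5.5, 3, 3, 5.5, 1, 3, 7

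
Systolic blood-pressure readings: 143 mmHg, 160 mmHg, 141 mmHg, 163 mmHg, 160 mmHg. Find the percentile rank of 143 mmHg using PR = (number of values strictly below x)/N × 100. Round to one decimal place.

N = 5.
Strictly below 143: 1. Equal to 143: 1.
PR = 1/5 × 100 = 20.0

20.0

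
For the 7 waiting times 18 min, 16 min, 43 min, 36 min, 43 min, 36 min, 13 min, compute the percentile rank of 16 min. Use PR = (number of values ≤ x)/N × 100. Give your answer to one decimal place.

N = 7.
Strictly below 16: 1. Equal to 16: 1.
PR = 2/7 × 100 = 28.6

28.6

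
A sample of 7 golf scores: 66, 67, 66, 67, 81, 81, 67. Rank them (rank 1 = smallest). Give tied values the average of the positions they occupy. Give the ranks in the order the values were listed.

1.5, 4, 1.5, 4, 6.5, 6.5, 4

Sorted (ascending): 66, 66, 67, 67, 67, 81, 81
The 2 values of 66 occupy positions 1–2 → average rank (1+2)/2 = 1.5.
The 3 values of 67 occupy positions 3–5 → average rank 4.
The 2 values of 81 occupy positions 6–7 → average rank (6+7)/2 = 6.5.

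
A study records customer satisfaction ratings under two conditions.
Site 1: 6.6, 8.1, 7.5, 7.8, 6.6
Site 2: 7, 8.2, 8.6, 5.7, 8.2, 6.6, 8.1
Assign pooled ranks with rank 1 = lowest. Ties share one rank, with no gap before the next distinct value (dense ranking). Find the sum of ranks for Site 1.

19

Sorted (ascending): 5.7, 6.6, 6.6, 6.6, 7, 7.5, 7.8, 8.1, 8.1, 8.2, 8.2, 8.6
The 3 values of 6.6 share dense rank 2.
The 2 values of 8.1 share dense rank 6.
The 2 values of 8.2 share dense rank 7.
Remaining distinct values take the next consecutive integers.
Site 1 values → pooled ranks: 6.6→2, 8.1→6, 7.5→4, 7.8→5, 6.6→2
Rank sum = 2 + 6 + 4 + 5 + 2 = 19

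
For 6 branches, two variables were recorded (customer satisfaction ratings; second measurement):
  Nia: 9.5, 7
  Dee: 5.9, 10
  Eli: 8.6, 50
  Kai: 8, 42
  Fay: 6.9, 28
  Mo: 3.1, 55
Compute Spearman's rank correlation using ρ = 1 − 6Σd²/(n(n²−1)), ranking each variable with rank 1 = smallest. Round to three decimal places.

Ranks of variable 1: 6, 2, 5, 4, 3, 1
Ranks of variable 2: 1, 2, 5, 4, 3, 6
d = r₁ − r₂: 5, 0, 0, 0, 0, -5
d²: 25, 0, 0, 0, 0, 25; Σd² = 50
ρ = 1 − 6·50/(6·35) = 1 − 300/210 = -0.429

-0.429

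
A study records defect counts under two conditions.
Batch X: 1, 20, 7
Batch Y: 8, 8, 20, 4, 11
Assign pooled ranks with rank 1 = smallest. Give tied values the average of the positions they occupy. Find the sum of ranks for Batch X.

Sorted (ascending): 1, 4, 7, 8, 8, 11, 20, 20
The 2 values of 8 occupy positions 4–5 → average rank (4+5)/2 = 4.5.
The 2 values of 20 occupy positions 7–8 → average rank (7+8)/2 = 7.5.
Batch X values → pooled ranks: 1→1, 20→7.5, 7→3
Rank sum = 1 + 7.5 + 3 = 11.5

11.5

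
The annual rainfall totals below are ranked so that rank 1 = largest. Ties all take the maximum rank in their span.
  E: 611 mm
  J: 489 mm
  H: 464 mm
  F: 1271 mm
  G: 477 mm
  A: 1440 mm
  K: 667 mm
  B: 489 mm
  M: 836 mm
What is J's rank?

Sorted (descending): 1440, 1271, 836, 667, 611, 489, 489, 477, 464
The 2 values of 489 occupy positions 6–7 → each gets rank 7.
J has value 489 mm → rank 7.

7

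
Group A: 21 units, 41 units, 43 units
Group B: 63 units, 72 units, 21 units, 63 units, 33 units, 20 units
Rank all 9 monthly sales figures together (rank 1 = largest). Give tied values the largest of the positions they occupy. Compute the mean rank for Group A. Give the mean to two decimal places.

5.67

Sorted (descending): 72, 63, 63, 43, 41, 33, 21, 21, 20
The 2 values of 63 occupy positions 2–3 → each gets rank 3.
The 2 values of 21 occupy positions 7–8 → each gets rank 8.
Group A values → pooled ranks: 21→8, 41→5, 43→4
Mean rank = (8 + 5 + 4) / 3 = 5.67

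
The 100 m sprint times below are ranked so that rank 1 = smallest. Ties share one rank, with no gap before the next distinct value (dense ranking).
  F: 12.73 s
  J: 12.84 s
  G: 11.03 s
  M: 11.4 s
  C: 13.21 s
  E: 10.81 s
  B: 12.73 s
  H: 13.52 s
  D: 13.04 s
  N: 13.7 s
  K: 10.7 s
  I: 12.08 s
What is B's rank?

Sorted (ascending): 10.7, 10.81, 11.03, 11.4, 12.08, 12.73, 12.73, 12.84, 13.04, 13.21, 13.52, 13.7
The 2 values of 12.73 share dense rank 6.
Remaining distinct values take the next consecutive integers.
B has value 12.73 s → rank 6.

6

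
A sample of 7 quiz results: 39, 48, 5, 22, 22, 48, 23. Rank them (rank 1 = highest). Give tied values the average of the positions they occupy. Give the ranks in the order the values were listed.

3, 1.5, 7, 5.5, 5.5, 1.5, 4

Sorted (descending): 48, 48, 39, 23, 22, 22, 5
The 2 values of 48 occupy positions 1–2 → average rank (1+2)/2 = 1.5.
The 2 values of 22 occupy positions 5–6 → average rank (5+6)/2 = 5.5.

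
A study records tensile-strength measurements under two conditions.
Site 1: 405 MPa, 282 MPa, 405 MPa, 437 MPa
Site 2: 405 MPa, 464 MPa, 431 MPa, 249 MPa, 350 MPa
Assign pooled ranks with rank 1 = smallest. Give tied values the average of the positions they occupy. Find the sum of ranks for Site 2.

Sorted (ascending): 249, 282, 350, 405, 405, 405, 431, 437, 464
The 3 values of 405 occupy positions 4–6 → average rank 5.
Site 2 values → pooled ranks: 405→5, 464→9, 431→7, 249→1, 350→3
Rank sum = 5 + 9 + 7 + 1 + 3 = 25

25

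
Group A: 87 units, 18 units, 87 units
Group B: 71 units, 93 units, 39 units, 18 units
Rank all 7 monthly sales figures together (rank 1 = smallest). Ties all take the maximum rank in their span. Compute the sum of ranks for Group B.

Sorted (ascending): 18, 18, 39, 71, 87, 87, 93
The 2 values of 18 occupy positions 1–2 → each gets rank 2.
The 2 values of 87 occupy positions 5–6 → each gets rank 6.
Group B values → pooled ranks: 71→4, 93→7, 39→3, 18→2
Rank sum = 4 + 7 + 3 + 2 = 16

16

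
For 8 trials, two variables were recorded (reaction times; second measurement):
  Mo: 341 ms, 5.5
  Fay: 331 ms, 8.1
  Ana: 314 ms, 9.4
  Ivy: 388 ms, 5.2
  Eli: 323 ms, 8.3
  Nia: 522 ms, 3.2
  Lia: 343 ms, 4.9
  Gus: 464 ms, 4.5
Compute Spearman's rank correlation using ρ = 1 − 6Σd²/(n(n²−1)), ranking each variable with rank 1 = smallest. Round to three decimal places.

Ranks of variable 1: 4, 3, 1, 6, 2, 8, 5, 7
Ranks of variable 2: 5, 6, 8, 4, 7, 1, 3, 2
d = r₁ − r₂: -1, -3, -7, 2, -5, 7, 2, 5
d²: 1, 9, 49, 4, 25, 49, 4, 25; Σd² = 166
ρ = 1 − 6·166/(8·63) = 1 − 996/504 = -0.976

-0.976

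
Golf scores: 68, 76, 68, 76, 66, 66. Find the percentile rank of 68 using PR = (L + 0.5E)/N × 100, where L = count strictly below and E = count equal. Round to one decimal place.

N = 6.
Strictly below 68: 2. Equal to 68: 2.
PR = (2 + 0.5·2)/6 × 100 = 50.0

50.0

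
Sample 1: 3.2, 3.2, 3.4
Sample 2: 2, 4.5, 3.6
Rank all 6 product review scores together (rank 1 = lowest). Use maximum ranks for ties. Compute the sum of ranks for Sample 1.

Sorted (ascending): 2, 3.2, 3.2, 3.4, 3.6, 4.5
The 2 values of 3.2 occupy positions 2–3 → each gets rank 3.
Sample 1 values → pooled ranks: 3.2→3, 3.2→3, 3.4→4
Rank sum = 3 + 3 + 4 = 10

10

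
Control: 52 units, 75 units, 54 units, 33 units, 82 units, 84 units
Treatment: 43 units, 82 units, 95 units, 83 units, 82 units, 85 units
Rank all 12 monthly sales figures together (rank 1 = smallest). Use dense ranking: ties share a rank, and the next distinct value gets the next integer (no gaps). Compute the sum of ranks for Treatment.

Sorted (ascending): 33, 43, 52, 54, 75, 82, 82, 82, 83, 84, 85, 95
The 3 values of 82 share dense rank 6.
Remaining distinct values take the next consecutive integers.
Treatment values → pooled ranks: 43→2, 82→6, 95→10, 83→7, 82→6, 85→9
Rank sum = 2 + 6 + 10 + 7 + 6 + 9 = 40

40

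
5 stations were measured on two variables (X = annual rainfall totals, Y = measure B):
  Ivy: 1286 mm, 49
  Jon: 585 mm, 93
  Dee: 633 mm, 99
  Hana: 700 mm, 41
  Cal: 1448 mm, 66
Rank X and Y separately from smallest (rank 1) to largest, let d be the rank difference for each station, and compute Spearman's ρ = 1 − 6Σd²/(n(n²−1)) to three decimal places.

Ranks of variable 1: 4, 1, 2, 3, 5
Ranks of variable 2: 2, 4, 5, 1, 3
d = r₁ − r₂: 2, -3, -3, 2, 2
d²: 4, 9, 9, 4, 4; Σd² = 30
ρ = 1 − 6·30/(5·24) = 1 − 180/120 = -0.500

-0.500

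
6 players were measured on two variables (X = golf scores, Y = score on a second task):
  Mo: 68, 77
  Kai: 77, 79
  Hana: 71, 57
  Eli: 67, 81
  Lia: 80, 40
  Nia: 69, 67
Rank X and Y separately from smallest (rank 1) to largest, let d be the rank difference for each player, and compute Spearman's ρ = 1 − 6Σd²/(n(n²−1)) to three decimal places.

Ranks of variable 1: 2, 5, 4, 1, 6, 3
Ranks of variable 2: 4, 5, 2, 6, 1, 3
d = r₁ − r₂: -2, 0, 2, -5, 5, 0
d²: 4, 0, 4, 25, 25, 0; Σd² = 58
ρ = 1 − 6·58/(6·35) = 1 − 348/210 = -0.657

-0.657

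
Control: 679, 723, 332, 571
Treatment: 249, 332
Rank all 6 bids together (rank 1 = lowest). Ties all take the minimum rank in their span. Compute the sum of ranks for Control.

Sorted (ascending): 249, 332, 332, 571, 679, 723
The 2 values of 332 occupy positions 2–3 → each gets rank 2.
Control values → pooled ranks: 679→5, 723→6, 332→2, 571→4
Rank sum = 5 + 6 + 2 + 4 = 17

17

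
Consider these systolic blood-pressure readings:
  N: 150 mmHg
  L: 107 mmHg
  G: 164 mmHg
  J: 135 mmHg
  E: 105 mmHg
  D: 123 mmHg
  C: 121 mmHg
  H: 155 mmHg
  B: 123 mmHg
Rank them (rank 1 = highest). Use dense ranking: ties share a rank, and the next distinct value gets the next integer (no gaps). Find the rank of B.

5

Sorted (descending): 164, 155, 150, 135, 123, 123, 121, 107, 105
The 2 values of 123 share dense rank 5.
Remaining distinct values take the next consecutive integers.
B has value 123 mmHg → rank 5.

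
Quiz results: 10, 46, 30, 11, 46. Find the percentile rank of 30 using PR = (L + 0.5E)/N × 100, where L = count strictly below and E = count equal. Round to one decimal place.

N = 5.
Strictly below 30: 2. Equal to 30: 1.
PR = (2 + 0.5·1)/5 × 100 = 50.0

50.0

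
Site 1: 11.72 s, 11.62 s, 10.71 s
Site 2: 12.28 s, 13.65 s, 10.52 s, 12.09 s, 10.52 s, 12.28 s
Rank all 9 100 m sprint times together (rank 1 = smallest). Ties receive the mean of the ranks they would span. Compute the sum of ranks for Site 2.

Sorted (ascending): 10.52, 10.52, 10.71, 11.62, 11.72, 12.09, 12.28, 12.28, 13.65
The 2 values of 10.52 occupy positions 1–2 → average rank (1+2)/2 = 1.5.
The 2 values of 12.28 occupy positions 7–8 → average rank (7+8)/2 = 7.5.
Site 2 values → pooled ranks: 12.28→7.5, 13.65→9, 10.52→1.5, 12.09→6, 10.52→1.5, 12.28→7.5
Rank sum = 7.5 + 9 + 1.5 + 6 + 1.5 + 7.5 = 33

33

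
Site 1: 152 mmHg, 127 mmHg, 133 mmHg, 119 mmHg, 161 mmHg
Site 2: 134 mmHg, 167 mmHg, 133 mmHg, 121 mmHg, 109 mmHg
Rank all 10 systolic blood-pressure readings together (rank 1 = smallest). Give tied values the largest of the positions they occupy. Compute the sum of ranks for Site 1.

Sorted (ascending): 109, 119, 121, 127, 133, 133, 134, 152, 161, 167
The 2 values of 133 occupy positions 5–6 → each gets rank 6.
Site 1 values → pooled ranks: 152→8, 127→4, 133→6, 119→2, 161→9
Rank sum = 8 + 4 + 6 + 2 + 9 = 29

29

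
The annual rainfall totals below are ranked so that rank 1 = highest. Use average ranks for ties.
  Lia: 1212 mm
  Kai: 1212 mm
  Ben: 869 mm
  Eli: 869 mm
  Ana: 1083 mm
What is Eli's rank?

4.5

Sorted (descending): 1212, 1212, 1083, 869, 869
The 2 values of 1212 occupy positions 1–2 → average rank (1+2)/2 = 1.5.
The 2 values of 869 occupy positions 4–5 → average rank (4+5)/2 = 4.5.
Eli has value 869 mm → rank 4.5.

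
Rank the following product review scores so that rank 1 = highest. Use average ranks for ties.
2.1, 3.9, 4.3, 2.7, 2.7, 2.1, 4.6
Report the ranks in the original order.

Sorted (descending): 4.6, 4.3, 3.9, 2.7, 2.7, 2.1, 2.1
The 2 values of 2.7 occupy positions 4–5 → average rank (4+5)/2 = 4.5.
The 2 values of 2.1 occupy positions 6–7 → average rank (6+7)/2 = 6.5.

6.5, 3, 2, 4.5, 4.5, 6.5, 1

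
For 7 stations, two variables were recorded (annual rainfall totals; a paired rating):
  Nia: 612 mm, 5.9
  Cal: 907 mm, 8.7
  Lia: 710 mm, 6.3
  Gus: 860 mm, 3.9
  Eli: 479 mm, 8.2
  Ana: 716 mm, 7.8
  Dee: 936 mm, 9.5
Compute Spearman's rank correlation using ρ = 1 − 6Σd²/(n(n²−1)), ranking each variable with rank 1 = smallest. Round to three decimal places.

Ranks of variable 1: 2, 6, 3, 5, 1, 4, 7
Ranks of variable 2: 2, 6, 3, 1, 5, 4, 7
d = r₁ − r₂: 0, 0, 0, 4, -4, 0, 0
d²: 0, 0, 0, 16, 16, 0, 0; Σd² = 32
ρ = 1 − 6·32/(7·48) = 1 − 192/336 = 0.429

0.429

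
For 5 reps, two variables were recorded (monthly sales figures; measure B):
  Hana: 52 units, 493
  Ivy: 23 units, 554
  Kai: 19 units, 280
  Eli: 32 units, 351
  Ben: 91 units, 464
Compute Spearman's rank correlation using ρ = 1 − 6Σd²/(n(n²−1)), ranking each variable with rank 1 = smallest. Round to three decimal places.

Ranks of variable 1: 4, 2, 1, 3, 5
Ranks of variable 2: 4, 5, 1, 2, 3
d = r₁ − r₂: 0, -3, 0, 1, 2
d²: 0, 9, 0, 1, 4; Σd² = 14
ρ = 1 − 6·14/(5·24) = 1 − 84/120 = 0.300

0.300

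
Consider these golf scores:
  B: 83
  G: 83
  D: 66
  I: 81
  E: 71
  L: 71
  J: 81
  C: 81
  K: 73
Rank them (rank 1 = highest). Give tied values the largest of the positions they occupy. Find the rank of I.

Sorted (descending): 83, 83, 81, 81, 81, 73, 71, 71, 66
The 2 values of 83 occupy positions 1–2 → each gets rank 2.
The 3 values of 81 occupy positions 3–5 → each gets rank 5.
The 2 values of 71 occupy positions 7–8 → each gets rank 8.
I has value 81 → rank 5.

5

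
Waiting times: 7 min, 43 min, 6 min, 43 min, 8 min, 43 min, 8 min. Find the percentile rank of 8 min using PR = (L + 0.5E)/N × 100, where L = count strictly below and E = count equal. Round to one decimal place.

42.9

N = 7.
Strictly below 8: 2. Equal to 8: 2.
PR = (2 + 0.5·2)/7 × 100 = 42.9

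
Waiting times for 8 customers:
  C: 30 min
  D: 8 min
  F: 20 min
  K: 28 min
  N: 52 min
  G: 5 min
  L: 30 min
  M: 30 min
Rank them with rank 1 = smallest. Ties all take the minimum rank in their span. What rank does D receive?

2

Sorted (ascending): 5, 8, 20, 28, 30, 30, 30, 52
The 3 values of 30 occupy positions 5–7 → each gets rank 5.
D has value 8 min → rank 2.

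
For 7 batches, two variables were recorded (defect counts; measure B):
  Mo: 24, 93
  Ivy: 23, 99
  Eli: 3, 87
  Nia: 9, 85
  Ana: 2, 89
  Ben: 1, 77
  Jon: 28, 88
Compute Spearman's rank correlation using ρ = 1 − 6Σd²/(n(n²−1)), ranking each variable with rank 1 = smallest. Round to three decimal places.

0.536

Ranks of variable 1: 6, 5, 3, 4, 2, 1, 7
Ranks of variable 2: 6, 7, 3, 2, 5, 1, 4
d = r₁ − r₂: 0, -2, 0, 2, -3, 0, 3
d²: 0, 4, 0, 4, 9, 0, 9; Σd² = 26
ρ = 1 − 6·26/(7·48) = 1 − 156/336 = 0.536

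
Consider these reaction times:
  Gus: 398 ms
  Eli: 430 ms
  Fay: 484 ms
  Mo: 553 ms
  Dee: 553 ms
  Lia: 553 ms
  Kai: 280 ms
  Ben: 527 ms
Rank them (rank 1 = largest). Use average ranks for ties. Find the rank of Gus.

Sorted (descending): 553, 553, 553, 527, 484, 430, 398, 280
The 3 values of 553 occupy positions 1–3 → average rank 2.
Gus has value 398 ms → rank 7.

7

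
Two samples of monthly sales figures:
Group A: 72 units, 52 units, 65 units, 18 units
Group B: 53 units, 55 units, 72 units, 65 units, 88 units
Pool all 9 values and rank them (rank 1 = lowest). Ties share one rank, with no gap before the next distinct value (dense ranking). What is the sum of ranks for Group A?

14

Sorted (ascending): 18, 52, 53, 55, 65, 65, 72, 72, 88
The 2 values of 65 share dense rank 5.
The 2 values of 72 share dense rank 6.
Remaining distinct values take the next consecutive integers.
Group A values → pooled ranks: 72→6, 52→2, 65→5, 18→1
Rank sum = 6 + 2 + 5 + 1 = 14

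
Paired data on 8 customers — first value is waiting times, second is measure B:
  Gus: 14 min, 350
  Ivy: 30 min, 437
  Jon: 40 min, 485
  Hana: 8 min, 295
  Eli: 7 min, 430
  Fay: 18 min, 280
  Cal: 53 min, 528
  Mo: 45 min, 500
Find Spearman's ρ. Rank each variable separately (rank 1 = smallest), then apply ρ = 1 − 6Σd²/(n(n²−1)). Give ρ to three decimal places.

Ranks of variable 1: 3, 5, 6, 2, 1, 4, 8, 7
Ranks of variable 2: 3, 5, 6, 2, 4, 1, 8, 7
d = r₁ − r₂: 0, 0, 0, 0, -3, 3, 0, 0
d²: 0, 0, 0, 0, 9, 9, 0, 0; Σd² = 18
ρ = 1 − 6·18/(8·63) = 1 − 108/504 = 0.786

0.786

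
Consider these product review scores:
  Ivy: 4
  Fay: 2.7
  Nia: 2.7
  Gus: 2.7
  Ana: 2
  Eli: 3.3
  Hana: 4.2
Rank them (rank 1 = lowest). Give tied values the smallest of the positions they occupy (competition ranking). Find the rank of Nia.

2

Sorted (ascending): 2, 2.7, 2.7, 2.7, 3.3, 4, 4.2
The 3 values of 2.7 occupy positions 2–4 → each gets rank 2.
Nia has value 2.7 → rank 2.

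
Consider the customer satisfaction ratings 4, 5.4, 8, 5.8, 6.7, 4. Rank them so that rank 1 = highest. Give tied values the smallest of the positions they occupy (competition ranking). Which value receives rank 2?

6.7

Sorted (descending): 8, 6.7, 5.8, 5.4, 4, 4
The 2 values of 4 occupy positions 5–6 → each gets rank 5.
Rank 2 → value 6.7.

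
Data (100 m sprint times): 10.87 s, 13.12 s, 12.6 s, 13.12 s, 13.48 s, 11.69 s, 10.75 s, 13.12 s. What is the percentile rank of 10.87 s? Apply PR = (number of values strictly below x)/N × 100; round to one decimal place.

12.5

N = 8.
Strictly below 10.87: 1. Equal to 10.87: 1.
PR = 1/8 × 100 = 12.5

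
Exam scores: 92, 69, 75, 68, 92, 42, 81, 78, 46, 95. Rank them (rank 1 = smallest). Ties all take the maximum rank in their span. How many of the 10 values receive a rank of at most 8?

7

Sorted (ascending): 42, 46, 68, 69, 75, 78, 81, 92, 92, 95
The 2 values of 92 occupy positions 8–9 → each gets rank 9.
Ranks ≤ 8: {1, 2, 3, 4, 5, 6, 7} → 7 values.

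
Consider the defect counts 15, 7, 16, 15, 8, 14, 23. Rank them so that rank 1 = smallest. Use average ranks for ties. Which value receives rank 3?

Sorted (ascending): 7, 8, 14, 15, 15, 16, 23
The 2 values of 15 occupy positions 4–5 → average rank (4+5)/2 = 4.5.
Rank 3 → value 14.

14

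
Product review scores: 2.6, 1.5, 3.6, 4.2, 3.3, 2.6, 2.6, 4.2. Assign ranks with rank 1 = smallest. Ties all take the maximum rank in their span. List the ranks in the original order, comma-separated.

4, 1, 6, 8, 5, 4, 4, 8

Sorted (ascending): 1.5, 2.6, 2.6, 2.6, 3.3, 3.6, 4.2, 4.2
The 3 values of 2.6 occupy positions 2–4 → each gets rank 4.
The 2 values of 4.2 occupy positions 7–8 → each gets rank 8.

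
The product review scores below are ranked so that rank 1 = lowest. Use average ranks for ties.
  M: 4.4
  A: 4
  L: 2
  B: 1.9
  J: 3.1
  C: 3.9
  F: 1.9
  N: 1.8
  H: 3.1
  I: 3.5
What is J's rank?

Sorted (ascending): 1.8, 1.9, 1.9, 2, 3.1, 3.1, 3.5, 3.9, 4, 4.4
The 2 values of 1.9 occupy positions 2–3 → average rank (2+3)/2 = 2.5.
The 2 values of 3.1 occupy positions 5–6 → average rank (5+6)/2 = 5.5.
J has value 3.1 → rank 5.5.

5.5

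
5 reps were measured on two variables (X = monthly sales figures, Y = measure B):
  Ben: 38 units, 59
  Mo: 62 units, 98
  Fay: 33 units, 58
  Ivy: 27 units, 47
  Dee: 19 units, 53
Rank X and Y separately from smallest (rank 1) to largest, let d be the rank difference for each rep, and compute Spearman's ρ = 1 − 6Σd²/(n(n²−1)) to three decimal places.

0.900

Ranks of variable 1: 4, 5, 3, 2, 1
Ranks of variable 2: 4, 5, 3, 1, 2
d = r₁ − r₂: 0, 0, 0, 1, -1
d²: 0, 0, 0, 1, 1; Σd² = 2
ρ = 1 − 6·2/(5·24) = 1 − 12/120 = 0.900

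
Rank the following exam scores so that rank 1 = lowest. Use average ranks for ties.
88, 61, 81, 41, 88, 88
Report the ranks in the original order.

5, 2, 3, 1, 5, 5

Sorted (ascending): 41, 61, 81, 88, 88, 88
The 3 values of 88 occupy positions 4–6 → average rank 5.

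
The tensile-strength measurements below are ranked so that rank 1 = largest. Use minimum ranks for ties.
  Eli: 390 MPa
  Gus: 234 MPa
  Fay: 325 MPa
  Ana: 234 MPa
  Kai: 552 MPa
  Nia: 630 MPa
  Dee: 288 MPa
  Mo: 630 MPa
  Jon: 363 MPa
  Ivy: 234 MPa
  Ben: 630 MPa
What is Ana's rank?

9

Sorted (descending): 630, 630, 630, 552, 390, 363, 325, 288, 234, 234, 234
The 3 values of 630 occupy positions 1–3 → each gets rank 1.
The 3 values of 234 occupy positions 9–11 → each gets rank 9.
Ana has value 234 MPa → rank 9.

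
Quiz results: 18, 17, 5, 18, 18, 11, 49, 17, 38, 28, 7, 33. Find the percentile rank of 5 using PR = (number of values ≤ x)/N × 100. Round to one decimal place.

8.3

N = 12.
Strictly below 5: 0. Equal to 5: 1.
PR = 1/12 × 100 = 8.3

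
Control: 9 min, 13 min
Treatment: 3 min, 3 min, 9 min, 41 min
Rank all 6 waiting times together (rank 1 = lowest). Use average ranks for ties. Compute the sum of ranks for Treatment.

12.5

Sorted (ascending): 3, 3, 9, 9, 13, 41
The 2 values of 3 occupy positions 1–2 → average rank (1+2)/2 = 1.5.
The 2 values of 9 occupy positions 3–4 → average rank (3+4)/2 = 3.5.
Treatment values → pooled ranks: 3→1.5, 3→1.5, 9→3.5, 41→6
Rank sum = 1.5 + 1.5 + 3.5 + 6 = 12.5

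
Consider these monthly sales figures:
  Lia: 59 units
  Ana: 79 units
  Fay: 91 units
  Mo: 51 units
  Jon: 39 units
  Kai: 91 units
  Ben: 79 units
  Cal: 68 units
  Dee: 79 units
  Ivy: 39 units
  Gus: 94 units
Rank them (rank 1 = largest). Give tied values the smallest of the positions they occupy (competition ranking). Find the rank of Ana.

4

Sorted (descending): 94, 91, 91, 79, 79, 79, 68, 59, 51, 39, 39
The 2 values of 91 occupy positions 2–3 → each gets rank 2.
The 3 values of 79 occupy positions 4–6 → each gets rank 4.
The 2 values of 39 occupy positions 10–11 → each gets rank 10.
Ana has value 79 units → rank 4.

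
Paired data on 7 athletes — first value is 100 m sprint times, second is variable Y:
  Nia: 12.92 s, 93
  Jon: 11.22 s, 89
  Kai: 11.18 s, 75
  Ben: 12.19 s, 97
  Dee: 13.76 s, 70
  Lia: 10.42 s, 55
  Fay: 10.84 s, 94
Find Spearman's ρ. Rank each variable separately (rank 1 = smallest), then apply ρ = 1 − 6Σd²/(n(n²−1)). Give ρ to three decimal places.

0.179

Ranks of variable 1: 6, 4, 3, 5, 7, 1, 2
Ranks of variable 2: 5, 4, 3, 7, 2, 1, 6
d = r₁ − r₂: 1, 0, 0, -2, 5, 0, -4
d²: 1, 0, 0, 4, 25, 0, 16; Σd² = 46
ρ = 1 − 6·46/(7·48) = 1 − 276/336 = 0.179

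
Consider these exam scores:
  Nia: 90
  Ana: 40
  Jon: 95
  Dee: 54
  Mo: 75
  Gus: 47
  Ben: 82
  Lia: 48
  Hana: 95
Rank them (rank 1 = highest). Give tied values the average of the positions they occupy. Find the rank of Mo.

5

Sorted (descending): 95, 95, 90, 82, 75, 54, 48, 47, 40
The 2 values of 95 occupy positions 1–2 → average rank (1+2)/2 = 1.5.
Mo has value 75 → rank 5.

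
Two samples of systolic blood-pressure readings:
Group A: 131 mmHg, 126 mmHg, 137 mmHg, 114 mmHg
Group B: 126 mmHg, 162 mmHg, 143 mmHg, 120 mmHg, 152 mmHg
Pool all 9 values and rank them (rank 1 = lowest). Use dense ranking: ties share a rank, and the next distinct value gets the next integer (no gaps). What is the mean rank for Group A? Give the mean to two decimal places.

Sorted (ascending): 114, 120, 126, 126, 131, 137, 143, 152, 162
The 2 values of 126 share dense rank 3.
Remaining distinct values take the next consecutive integers.
Group A values → pooled ranks: 131→4, 126→3, 137→5, 114→1
Mean rank = (4 + 3 + 5 + 1) / 4 = 3.25

3.25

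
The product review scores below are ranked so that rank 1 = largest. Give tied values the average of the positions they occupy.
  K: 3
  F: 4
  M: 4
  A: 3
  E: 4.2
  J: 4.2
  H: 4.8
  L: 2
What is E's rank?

Sorted (descending): 4.8, 4.2, 4.2, 4, 4, 3, 3, 2
The 2 values of 4.2 occupy positions 2–3 → average rank (2+3)/2 = 2.5.
The 2 values of 4 occupy positions 4–5 → average rank (4+5)/2 = 4.5.
The 2 values of 3 occupy positions 6–7 → average rank (6+7)/2 = 6.5.
E has value 4.2 → rank 2.5.

2.5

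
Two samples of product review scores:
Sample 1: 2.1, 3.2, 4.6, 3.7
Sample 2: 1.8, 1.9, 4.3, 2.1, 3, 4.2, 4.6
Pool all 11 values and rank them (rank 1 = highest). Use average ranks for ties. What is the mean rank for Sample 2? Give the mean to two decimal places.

Sorted (descending): 4.6, 4.6, 4.3, 4.2, 3.7, 3.2, 3, 2.1, 2.1, 1.9, 1.8
The 2 values of 4.6 occupy positions 1–2 → average rank (1+2)/2 = 1.5.
The 2 values of 2.1 occupy positions 8–9 → average rank (8+9)/2 = 8.5.
Sample 2 values → pooled ranks: 1.8→11, 1.9→10, 4.3→3, 2.1→8.5, 3→7, 4.2→4, 4.6→1.5
Mean rank = (11 + 10 + 3 + 8.5 + 7 + 4 + 1.5) / 7 = 6.43

6.43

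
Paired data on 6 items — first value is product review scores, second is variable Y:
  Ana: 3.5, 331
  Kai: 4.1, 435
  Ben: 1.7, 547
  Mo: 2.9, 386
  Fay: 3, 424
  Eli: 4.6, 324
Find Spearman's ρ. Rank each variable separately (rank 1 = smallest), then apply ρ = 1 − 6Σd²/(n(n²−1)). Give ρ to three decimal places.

-0.600

Ranks of variable 1: 4, 5, 1, 2, 3, 6
Ranks of variable 2: 2, 5, 6, 3, 4, 1
d = r₁ − r₂: 2, 0, -5, -1, -1, 5
d²: 4, 0, 25, 1, 1, 25; Σd² = 56
ρ = 1 − 6·56/(6·35) = 1 − 336/210 = -0.600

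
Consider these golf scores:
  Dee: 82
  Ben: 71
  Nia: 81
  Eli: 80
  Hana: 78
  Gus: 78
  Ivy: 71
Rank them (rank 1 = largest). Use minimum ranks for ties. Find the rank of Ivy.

Sorted (descending): 82, 81, 80, 78, 78, 71, 71
The 2 values of 78 occupy positions 4–5 → each gets rank 4.
The 2 values of 71 occupy positions 6–7 → each gets rank 6.
Ivy has value 71 → rank 6.

6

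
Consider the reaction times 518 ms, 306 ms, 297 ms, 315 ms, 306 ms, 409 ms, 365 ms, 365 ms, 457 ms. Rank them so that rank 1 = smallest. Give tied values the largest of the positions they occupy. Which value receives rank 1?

Sorted (ascending): 297, 306, 306, 315, 365, 365, 409, 457, 518
The 2 values of 306 occupy positions 2–3 → each gets rank 3.
The 2 values of 365 occupy positions 5–6 → each gets rank 6.
Rank 1 → value 297.

297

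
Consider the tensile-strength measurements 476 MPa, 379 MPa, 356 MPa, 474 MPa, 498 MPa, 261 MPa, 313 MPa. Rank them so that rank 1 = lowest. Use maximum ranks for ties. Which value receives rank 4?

Sorted (ascending): 261, 313, 356, 379, 474, 476, 498
No ties — each value takes its position as its rank.
Rank 4 → value 379.

379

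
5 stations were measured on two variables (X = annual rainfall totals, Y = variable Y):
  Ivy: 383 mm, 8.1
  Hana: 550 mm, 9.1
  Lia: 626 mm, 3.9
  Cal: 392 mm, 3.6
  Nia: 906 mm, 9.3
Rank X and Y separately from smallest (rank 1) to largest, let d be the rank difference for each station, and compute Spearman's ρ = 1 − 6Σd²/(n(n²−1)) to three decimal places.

0.500

Ranks of variable 1: 1, 3, 4, 2, 5
Ranks of variable 2: 3, 4, 2, 1, 5
d = r₁ − r₂: -2, -1, 2, 1, 0
d²: 4, 1, 4, 1, 0; Σd² = 10
ρ = 1 − 6·10/(5·24) = 1 − 60/120 = 0.500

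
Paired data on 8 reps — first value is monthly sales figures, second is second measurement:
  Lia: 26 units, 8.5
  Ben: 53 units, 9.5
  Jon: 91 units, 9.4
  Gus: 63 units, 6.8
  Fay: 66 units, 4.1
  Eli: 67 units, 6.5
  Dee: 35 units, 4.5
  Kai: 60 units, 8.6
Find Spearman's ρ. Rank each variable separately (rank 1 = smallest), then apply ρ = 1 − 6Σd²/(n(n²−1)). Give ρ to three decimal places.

Ranks of variable 1: 1, 3, 8, 5, 6, 7, 2, 4
Ranks of variable 2: 5, 8, 7, 4, 1, 3, 2, 6
d = r₁ − r₂: -4, -5, 1, 1, 5, 4, 0, -2
d²: 16, 25, 1, 1, 25, 16, 0, 4; Σd² = 88
ρ = 1 − 6·88/(8·63) = 1 − 528/504 = -0.048

-0.048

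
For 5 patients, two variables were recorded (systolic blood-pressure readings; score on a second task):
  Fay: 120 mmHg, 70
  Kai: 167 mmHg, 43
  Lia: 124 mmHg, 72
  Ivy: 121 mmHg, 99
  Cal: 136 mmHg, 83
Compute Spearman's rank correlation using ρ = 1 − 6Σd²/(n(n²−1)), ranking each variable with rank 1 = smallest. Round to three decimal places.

Ranks of variable 1: 1, 5, 3, 2, 4
Ranks of variable 2: 2, 1, 3, 5, 4
d = r₁ − r₂: -1, 4, 0, -3, 0
d²: 1, 16, 0, 9, 0; Σd² = 26
ρ = 1 − 6·26/(5·24) = 1 − 156/120 = -0.300

-0.300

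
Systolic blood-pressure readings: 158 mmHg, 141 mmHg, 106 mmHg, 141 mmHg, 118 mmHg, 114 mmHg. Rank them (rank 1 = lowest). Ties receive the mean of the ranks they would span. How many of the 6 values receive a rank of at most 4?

3

Sorted (ascending): 106, 114, 118, 141, 141, 158
The 2 values of 141 occupy positions 4–5 → average rank (4+5)/2 = 4.5.
Ranks ≤ 4: {1, 2, 3} → 3 values.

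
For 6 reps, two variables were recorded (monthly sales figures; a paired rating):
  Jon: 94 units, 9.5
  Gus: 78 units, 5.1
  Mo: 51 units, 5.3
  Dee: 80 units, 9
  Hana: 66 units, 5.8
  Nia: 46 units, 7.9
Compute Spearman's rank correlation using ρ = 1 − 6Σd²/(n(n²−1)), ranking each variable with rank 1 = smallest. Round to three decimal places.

0.486

Ranks of variable 1: 6, 4, 2, 5, 3, 1
Ranks of variable 2: 6, 1, 2, 5, 3, 4
d = r₁ − r₂: 0, 3, 0, 0, 0, -3
d²: 0, 9, 0, 0, 0, 9; Σd² = 18
ρ = 1 − 6·18/(6·35) = 1 − 108/210 = 0.486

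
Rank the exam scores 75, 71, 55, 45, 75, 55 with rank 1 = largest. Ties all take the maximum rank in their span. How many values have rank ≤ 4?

Sorted (descending): 75, 75, 71, 55, 55, 45
The 2 values of 75 occupy positions 1–2 → each gets rank 2.
The 2 values of 55 occupy positions 4–5 → each gets rank 5.
Ranks ≤ 4: {2, 2, 3} → 3 values.

3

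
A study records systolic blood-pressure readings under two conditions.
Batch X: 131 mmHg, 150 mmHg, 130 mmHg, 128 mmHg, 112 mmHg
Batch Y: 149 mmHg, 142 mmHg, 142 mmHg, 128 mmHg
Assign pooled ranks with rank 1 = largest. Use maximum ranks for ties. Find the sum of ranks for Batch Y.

18

Sorted (descending): 150, 149, 142, 142, 131, 130, 128, 128, 112
The 2 values of 142 occupy positions 3–4 → each gets rank 4.
The 2 values of 128 occupy positions 7–8 → each gets rank 8.
Batch Y values → pooled ranks: 149→2, 142→4, 142→4, 128→8
Rank sum = 2 + 4 + 4 + 8 = 18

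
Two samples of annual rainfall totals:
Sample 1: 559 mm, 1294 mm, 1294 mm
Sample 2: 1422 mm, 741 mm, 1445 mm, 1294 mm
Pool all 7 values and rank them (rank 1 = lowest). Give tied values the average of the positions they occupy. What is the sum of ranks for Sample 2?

19

Sorted (ascending): 559, 741, 1294, 1294, 1294, 1422, 1445
The 3 values of 1294 occupy positions 3–5 → average rank 4.
Sample 2 values → pooled ranks: 1422→6, 741→2, 1445→7, 1294→4
Rank sum = 6 + 2 + 7 + 4 = 19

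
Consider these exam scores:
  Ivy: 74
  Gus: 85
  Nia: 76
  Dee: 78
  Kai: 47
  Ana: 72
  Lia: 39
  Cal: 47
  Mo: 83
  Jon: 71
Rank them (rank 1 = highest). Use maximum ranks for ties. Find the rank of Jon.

7

Sorted (descending): 85, 83, 78, 76, 74, 72, 71, 47, 47, 39
The 2 values of 47 occupy positions 8–9 → each gets rank 9.
Jon has value 71 → rank 7.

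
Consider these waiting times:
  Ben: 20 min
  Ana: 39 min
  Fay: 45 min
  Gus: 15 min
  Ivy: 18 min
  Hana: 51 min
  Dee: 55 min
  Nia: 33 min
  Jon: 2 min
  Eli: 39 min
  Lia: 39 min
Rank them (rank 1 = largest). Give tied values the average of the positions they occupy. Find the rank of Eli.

5

Sorted (descending): 55, 51, 45, 39, 39, 39, 33, 20, 18, 15, 2
The 3 values of 39 occupy positions 4–6 → average rank 5.
Eli has value 39 min → rank 5.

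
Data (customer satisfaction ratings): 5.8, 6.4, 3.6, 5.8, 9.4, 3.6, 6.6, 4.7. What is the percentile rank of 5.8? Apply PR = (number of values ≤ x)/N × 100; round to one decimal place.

N = 8.
Strictly below 5.8: 3. Equal to 5.8: 2.
PR = 5/8 × 100 = 62.5

62.5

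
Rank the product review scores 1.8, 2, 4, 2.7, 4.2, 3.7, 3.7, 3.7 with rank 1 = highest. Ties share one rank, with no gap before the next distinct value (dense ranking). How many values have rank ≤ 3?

Sorted (descending): 4.2, 4, 3.7, 3.7, 3.7, 2.7, 2, 1.8
The 3 values of 3.7 share dense rank 3.
Remaining distinct values take the next consecutive integers.
Ranks ≤ 3: {1, 2, 3, 3, 3} → 5 values.

5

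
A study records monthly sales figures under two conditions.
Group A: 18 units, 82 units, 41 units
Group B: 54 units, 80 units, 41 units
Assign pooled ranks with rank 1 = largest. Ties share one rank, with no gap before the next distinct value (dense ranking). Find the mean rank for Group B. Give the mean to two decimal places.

3.00

Sorted (descending): 82, 80, 54, 41, 41, 18
The 2 values of 41 share dense rank 4.
Remaining distinct values take the next consecutive integers.
Group B values → pooled ranks: 54→3, 80→2, 41→4
Mean rank = (3 + 2 + 4) / 3 = 3.00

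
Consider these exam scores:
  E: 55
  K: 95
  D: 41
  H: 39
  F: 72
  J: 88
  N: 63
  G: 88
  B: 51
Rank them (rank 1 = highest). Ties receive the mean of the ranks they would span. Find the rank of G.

2.5

Sorted (descending): 95, 88, 88, 72, 63, 55, 51, 41, 39
The 2 values of 88 occupy positions 2–3 → average rank (2+3)/2 = 2.5.
G has value 88 → rank 2.5.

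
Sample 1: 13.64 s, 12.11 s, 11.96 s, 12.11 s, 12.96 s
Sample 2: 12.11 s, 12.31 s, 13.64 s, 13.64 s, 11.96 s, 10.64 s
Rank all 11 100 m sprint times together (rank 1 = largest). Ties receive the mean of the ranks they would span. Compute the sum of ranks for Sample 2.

36.5

Sorted (descending): 13.64, 13.64, 13.64, 12.96, 12.31, 12.11, 12.11, 12.11, 11.96, 11.96, 10.64
The 3 values of 13.64 occupy positions 1–3 → average rank 2.
The 3 values of 12.11 occupy positions 6–8 → average rank 7.
The 2 values of 11.96 occupy positions 9–10 → average rank (9+10)/2 = 9.5.
Sample 2 values → pooled ranks: 12.11→7, 12.31→5, 13.64→2, 13.64→2, 11.96→9.5, 10.64→11
Rank sum = 7 + 5 + 2 + 2 + 9.5 + 11 = 36.5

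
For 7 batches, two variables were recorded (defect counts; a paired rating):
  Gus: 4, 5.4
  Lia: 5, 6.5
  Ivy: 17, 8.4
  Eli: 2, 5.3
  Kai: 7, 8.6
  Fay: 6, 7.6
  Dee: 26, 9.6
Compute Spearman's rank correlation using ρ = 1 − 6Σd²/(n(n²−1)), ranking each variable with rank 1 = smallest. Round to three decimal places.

Ranks of variable 1: 2, 3, 6, 1, 5, 4, 7
Ranks of variable 2: 2, 3, 5, 1, 6, 4, 7
d = r₁ − r₂: 0, 0, 1, 0, -1, 0, 0
d²: 0, 0, 1, 0, 1, 0, 0; Σd² = 2
ρ = 1 − 6·2/(7·48) = 1 − 12/336 = 0.964

0.964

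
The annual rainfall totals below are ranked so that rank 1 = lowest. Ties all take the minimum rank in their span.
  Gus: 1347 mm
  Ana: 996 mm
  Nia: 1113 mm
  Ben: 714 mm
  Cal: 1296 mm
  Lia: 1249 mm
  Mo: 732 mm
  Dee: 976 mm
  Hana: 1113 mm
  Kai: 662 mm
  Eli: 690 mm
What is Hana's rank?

7

Sorted (ascending): 662, 690, 714, 732, 976, 996, 1113, 1113, 1249, 1296, 1347
The 2 values of 1113 occupy positions 7–8 → each gets rank 7.
Hana has value 1113 mm → rank 7.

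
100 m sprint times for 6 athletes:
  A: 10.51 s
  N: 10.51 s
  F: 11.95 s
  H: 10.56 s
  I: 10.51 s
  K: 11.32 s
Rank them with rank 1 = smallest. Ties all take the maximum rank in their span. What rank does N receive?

Sorted (ascending): 10.51, 10.51, 10.51, 10.56, 11.32, 11.95
The 3 values of 10.51 occupy positions 1–3 → each gets rank 3.
N has value 10.51 s → rank 3.

3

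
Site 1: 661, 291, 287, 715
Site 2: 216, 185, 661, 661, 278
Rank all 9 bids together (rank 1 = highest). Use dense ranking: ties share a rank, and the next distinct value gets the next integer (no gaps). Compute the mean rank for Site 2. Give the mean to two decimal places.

Sorted (descending): 715, 661, 661, 661, 291, 287, 278, 216, 185
The 3 values of 661 share dense rank 2.
Remaining distinct values take the next consecutive integers.
Site 2 values → pooled ranks: 216→6, 185→7, 661→2, 661→2, 278→5
Mean rank = (6 + 7 + 2 + 2 + 5) / 5 = 4.40

4.40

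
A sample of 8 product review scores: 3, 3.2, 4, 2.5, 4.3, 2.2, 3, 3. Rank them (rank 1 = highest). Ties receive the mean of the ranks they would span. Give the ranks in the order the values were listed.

5, 3, 2, 7, 1, 8, 5, 5

Sorted (descending): 4.3, 4, 3.2, 3, 3, 3, 2.5, 2.2
The 3 values of 3 occupy positions 4–6 → average rank 5.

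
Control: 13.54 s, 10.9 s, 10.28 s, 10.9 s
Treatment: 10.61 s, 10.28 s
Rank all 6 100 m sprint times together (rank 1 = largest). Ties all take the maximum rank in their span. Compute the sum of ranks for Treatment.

10

Sorted (descending): 13.54, 10.9, 10.9, 10.61, 10.28, 10.28
The 2 values of 10.9 occupy positions 2–3 → each gets rank 3.
The 2 values of 10.28 occupy positions 5–6 → each gets rank 6.
Treatment values → pooled ranks: 10.61→4, 10.28→6
Rank sum = 4 + 6 = 10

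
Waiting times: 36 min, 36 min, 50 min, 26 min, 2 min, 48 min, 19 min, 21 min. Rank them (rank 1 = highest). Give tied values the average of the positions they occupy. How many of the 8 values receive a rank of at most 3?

2

Sorted (descending): 50, 48, 36, 36, 26, 21, 19, 2
The 2 values of 36 occupy positions 3–4 → average rank (3+4)/2 = 3.5.
Ranks ≤ 3: {1, 2} → 2 values.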